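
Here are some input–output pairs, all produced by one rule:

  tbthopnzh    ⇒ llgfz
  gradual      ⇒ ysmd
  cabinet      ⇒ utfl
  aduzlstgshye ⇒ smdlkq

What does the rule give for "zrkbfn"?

rcx

The transformation: shift every letter 8 places backward in the alphabet (wrapping around), then keep every other character starting from the first (positions 1st, 3rd, 5th, ...).
So "zrkbfn" becomes "rcx".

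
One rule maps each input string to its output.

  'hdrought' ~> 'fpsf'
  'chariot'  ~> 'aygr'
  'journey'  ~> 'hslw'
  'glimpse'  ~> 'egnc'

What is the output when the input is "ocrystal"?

Rule — shift every letter 2 places backward in the alphabet (wrapping around), then keep every other character starting from the first (positions 1st, 3rd, 5th, ...).
For "ocrystal", step one produces "mapwqryj"; step two turns that into "mpqy".
(Check on "hdrought": → "fbpmsefr" → "fpsf" ✓)

mpqy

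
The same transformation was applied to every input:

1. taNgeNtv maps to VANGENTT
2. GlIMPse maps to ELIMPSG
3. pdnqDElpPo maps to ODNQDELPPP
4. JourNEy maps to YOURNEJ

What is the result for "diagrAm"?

The pattern: swap the first and last characters, then convert every letter to uppercase.
"diagrAm" → "miagrAd" → "MIAGRAD".

MIAGRAD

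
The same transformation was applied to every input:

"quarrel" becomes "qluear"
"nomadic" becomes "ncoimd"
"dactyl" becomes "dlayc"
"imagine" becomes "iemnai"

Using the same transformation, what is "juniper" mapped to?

jruenp

Each output is the input with this applied: take characters alternately from the front and the back (1st, last, 2nd, 2nd-last, ...), then delete the last character.
Applying that to "juniper" gives "jruenp".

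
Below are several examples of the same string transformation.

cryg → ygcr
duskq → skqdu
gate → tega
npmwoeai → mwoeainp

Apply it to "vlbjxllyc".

Rule — move the first 2 characters to the end (rotate left by 2).
Applying that to "vlbjxllyc" gives "bjxllycvl".

bjxllycvl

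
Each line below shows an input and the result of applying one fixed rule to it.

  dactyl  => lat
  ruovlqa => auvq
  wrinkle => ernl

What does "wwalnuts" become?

Rule — move the last character to the front, then keep every other character starting from the first (positions 1st, 3rd, 5th, ...).
For "wwalnuts", step one produces "swwalnut"; step two turns that into "swlu".

swlu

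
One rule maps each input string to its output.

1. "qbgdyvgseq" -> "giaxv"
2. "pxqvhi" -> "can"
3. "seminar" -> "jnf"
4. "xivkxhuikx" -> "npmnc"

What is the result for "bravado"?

Looking at the pairs, the operation is to keep every other character starting from the second (positions 2nd, 4th, 6th, ...), then shift every letter 5 places forward in the alphabet (wrapping around).
On "bravado": the first step gives "rvd", and the second then gives "wai".
(Check on "pxqvhi": → "xvi" → "can" ✓)

wai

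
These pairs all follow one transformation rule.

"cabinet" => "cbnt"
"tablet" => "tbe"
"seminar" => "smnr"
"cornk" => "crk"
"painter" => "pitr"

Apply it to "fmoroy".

foo

In each case the input is transformed by: keep every other character starting from the first (positions 1st, 3rd, 5th, ...).
"fmoroy" → "foo".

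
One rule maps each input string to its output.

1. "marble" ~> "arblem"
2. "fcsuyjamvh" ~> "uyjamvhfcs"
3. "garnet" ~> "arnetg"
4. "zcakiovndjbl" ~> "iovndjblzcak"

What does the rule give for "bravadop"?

Looking at the pairs, the operation is to move the last 2 characters to the front (rotate right by 2), then swap the front and back halves of the string.
Doing the same to "bravadop": "avadopbr".

avadopbr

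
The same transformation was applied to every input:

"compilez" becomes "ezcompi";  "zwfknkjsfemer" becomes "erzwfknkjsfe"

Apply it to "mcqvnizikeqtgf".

gfmcqvnizikeq

Rule — move the last 3 characters to the front (rotate right by 3), then delete the first character.
"mcqvnizikeqtgf" → "tgfmcqvnizikeq" → "gfmcqvnizikeq".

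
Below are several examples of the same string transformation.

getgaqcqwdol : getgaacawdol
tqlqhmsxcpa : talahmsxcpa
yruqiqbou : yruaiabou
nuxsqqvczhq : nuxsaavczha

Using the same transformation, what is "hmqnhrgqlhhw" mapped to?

Looking at the pairs, the operation is to replace every "q" with "a".
"hmqnhrgqlhhw" → "hmanhrgalhhw".

hmanhrgalhhw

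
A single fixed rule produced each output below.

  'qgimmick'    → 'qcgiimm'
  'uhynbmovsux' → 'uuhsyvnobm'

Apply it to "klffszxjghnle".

The transformation: delete the last character, then take characters alternately from the front and the back (1st, last, 2nd, 2nd-last, ...).
"klffszxjghnle" → "klffszxjghnl" → "kllnfhfgsjzx".
(Check on "uhynbmovsux": → "uhynbmovsu" → "uuhsyvnobm" ✓)

kllnfhfgsjzx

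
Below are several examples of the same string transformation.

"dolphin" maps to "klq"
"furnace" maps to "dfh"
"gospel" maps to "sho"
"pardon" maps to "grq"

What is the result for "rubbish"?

Rule — shift every letter 3 places forward in the alphabet (wrapping around), then keep only the last 3 characters.
Working it through for "rubbish": intermediate "uxeelvk", final "lvk".

lvk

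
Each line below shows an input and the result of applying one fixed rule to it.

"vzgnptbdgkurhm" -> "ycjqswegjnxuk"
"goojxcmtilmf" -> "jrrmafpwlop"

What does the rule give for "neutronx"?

In each case the input is transformed by: delete the last character, then shift every letter 3 places forward in the alphabet (wrapping around).
On "neutronx": the first step gives "neutron", and the second then gives "qhxwurq".

qhxwurq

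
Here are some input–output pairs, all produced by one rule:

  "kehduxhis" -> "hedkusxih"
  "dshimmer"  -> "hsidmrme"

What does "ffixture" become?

ifxfteur

Looking at the pairs, the operation is to move the first 2 characters to the end (rotate left by 2), then take characters alternately from the front and the back (1st, last, 2nd, 2nd-last, ...).
Working it through for "ffixture": intermediate "ixtureff", final "ifxfteur".
(Check on "dshimmer": → "himmerds" → "hsidmrme" ✓)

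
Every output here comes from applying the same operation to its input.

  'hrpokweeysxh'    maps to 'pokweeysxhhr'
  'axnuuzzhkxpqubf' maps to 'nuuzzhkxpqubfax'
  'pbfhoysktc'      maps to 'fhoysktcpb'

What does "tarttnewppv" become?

Looking at the pairs, the operation is to move the first 2 characters to the end (rotate left by 2).
Doing the same to "tarttnewppv": "rttnewppvta".

rttnewppvta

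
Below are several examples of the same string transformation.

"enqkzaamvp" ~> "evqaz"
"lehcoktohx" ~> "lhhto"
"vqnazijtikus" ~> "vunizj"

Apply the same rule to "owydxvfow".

owyfx

The rule is to keep every other character starting from the first (positions 1st, 3rd, 5th, ...), then take characters alternately from the front and the back (1st, last, 2nd, 2nd-last, ...).
For "owydxvfow", step one produces "oyxfw"; step two turns that into "owyfx".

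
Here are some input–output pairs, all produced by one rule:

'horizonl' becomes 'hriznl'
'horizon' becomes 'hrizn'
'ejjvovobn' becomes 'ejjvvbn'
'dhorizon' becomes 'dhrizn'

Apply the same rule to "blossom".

blssm

The pattern: remove every "o".
Applying that to "blossom" gives "blssm".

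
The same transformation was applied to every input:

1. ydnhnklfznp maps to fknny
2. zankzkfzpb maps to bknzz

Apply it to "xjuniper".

Looking at the pairs, the operation is to sort the characters into alphabetical order, then keep every other character starting from the second (positions 2nd, 4th, 6th, ...).
For "xjuniper" the result is "inrx".
(Check on "ydnhnklfznp": → "dfhklnnnpyz" → "fknny" ✓)

inrx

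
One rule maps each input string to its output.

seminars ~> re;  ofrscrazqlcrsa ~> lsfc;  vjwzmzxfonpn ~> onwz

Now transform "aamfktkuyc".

uaf

Each output is the input with this applied: swap the front and back halves of the string, then keep one character in every 3, starting at position 3 (positions 3rd, 6th, 9th, ...).
On "aamfktkuyc" that produces "uaf".
(Check on "seminars": → "narssemi" → "re" ✓)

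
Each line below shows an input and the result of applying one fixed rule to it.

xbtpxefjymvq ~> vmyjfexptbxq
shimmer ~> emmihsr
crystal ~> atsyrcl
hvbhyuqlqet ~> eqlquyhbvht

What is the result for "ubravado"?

davarbuo

What's happening: reverse the string, then move the first character to the end.
Working it through for "ubravado": intermediate "odavarbu", final "davarbuo".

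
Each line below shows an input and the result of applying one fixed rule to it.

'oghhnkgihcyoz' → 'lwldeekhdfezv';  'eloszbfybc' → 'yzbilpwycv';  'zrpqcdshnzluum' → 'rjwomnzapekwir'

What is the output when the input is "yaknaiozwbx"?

yuvxhkxflwt

Rule — move the last 2 characters to the front (rotate right by 2), then shift every letter 3 places backward in the alphabet (wrapping around).
"yaknaiozwbx" → "bxyaknaiozw" → "yuvxhkxflwt".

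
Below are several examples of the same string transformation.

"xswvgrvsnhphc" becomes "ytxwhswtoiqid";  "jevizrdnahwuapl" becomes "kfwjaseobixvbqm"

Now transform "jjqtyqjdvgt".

kkruzrkewhu

The rule is to shift every letter 1 place forward in the alphabet (wrapping around).
Applying that to "jjqtyqjdvgt" gives "kkruzrkewhu".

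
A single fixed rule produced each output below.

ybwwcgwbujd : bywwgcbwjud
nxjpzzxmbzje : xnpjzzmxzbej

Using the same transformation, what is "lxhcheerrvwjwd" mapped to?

Looking at the pairs, the operation is to swap each adjacent pair of characters (1↔2, 3↔4, ...).
"lxhcheerrvwjwd" → "xlchehrevrjwdw".

xlchehrevrjwdw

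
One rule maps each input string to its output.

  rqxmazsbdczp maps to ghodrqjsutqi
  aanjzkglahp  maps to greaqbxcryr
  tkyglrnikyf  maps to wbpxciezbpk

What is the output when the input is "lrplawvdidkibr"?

Each output is the input with this applied: swap the first and last characters, then shift every letter 9 places backward in the alphabet (wrapping around).
On "lrplawvdidkibr": the first step gives "rrplawvdidkibl", and the second then gives "iigcrnmuzubzsc".
(Check on "tkyglrnikyf": → "fkyglrnikyt" → "wbpxciezbpk" ✓)

iigcrnmuzubzsc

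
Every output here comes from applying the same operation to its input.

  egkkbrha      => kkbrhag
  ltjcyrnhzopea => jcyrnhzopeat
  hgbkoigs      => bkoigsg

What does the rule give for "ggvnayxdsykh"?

Each output is the input with this applied: delete the first character, then move the first character to the end.
"ggvnayxdsykh" → "gvnayxdsykh" → "vnayxdsykhg".

vnayxdsykhg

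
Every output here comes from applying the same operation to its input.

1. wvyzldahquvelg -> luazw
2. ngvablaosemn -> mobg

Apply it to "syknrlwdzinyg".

yzlk

Rule — reverse the string, then keep one character in every 3, starting at position 2 (positions 2nd, 5th, 8th, ...).
For "syknrlwdzinyg", step one produces "gynizdwlrnkys"; step two turns that into "yzlk".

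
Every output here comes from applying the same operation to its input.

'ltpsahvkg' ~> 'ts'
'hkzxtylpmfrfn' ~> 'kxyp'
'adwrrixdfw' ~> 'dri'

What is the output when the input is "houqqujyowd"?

oqu

Looking at the pairs, the operation is to keep every other character starting from the second (positions 2nd, 4th, 6th, ...), then delete the last 2 characters.
On "houqqujyowd": the first step gives "oquyw", and the second then gives "oqu".
(Check on "ltpsahvkg": → "tshk" → "ts" ✓)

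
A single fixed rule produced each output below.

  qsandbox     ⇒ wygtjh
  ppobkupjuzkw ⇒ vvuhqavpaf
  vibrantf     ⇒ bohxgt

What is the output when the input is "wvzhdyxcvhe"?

cbfnjedib

Rule — shift every letter 6 places forward in the alphabet (wrapping around), then delete the last 2 characters.
"wvzhdyxcvhe" → "cbfnjedibnk" → "cbfnjedib".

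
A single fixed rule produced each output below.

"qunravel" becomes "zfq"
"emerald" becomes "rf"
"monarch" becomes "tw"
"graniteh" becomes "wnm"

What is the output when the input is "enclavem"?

sfr

The transformation: shift every letter 5 places forward in the alphabet (wrapping around), then keep one character in every 3, starting at position 2 (positions 2nd, 5th, 8th, ...).
Working it through for "enclavem": intermediate "jshqfajr", final "sfr".
(Check on "graniteh": → "lwfsnyjm" → "wnm" ✓)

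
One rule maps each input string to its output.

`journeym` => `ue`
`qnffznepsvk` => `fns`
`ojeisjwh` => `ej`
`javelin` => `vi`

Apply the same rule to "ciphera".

pr

Each output is the input with this applied: keep one character in every 3, starting at position 3 (positions 3rd, 6th, 9th, ...).
So "ciphera" becomes "pr".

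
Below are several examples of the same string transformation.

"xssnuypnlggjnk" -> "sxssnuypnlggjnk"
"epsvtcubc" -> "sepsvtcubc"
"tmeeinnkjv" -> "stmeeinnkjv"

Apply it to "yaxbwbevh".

Looking at the pairs, the operation is to prepend "s".
Applying that to "yaxbwbevh" gives "syaxbwbevh".

syaxbwbevh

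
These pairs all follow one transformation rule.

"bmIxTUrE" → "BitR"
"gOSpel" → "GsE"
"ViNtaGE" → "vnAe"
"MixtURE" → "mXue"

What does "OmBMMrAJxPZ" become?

In each case the input is transformed by: flip the case of every letter, then keep every other character starting from the first (positions 1st, 3rd, 5th, ...).
"OmBMMrAJxPZ" → "obmaXz".

obmaXz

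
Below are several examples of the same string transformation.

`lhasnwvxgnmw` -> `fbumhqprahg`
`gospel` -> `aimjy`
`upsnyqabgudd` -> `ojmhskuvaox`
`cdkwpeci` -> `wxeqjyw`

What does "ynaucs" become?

shuow

The pattern: shift every letter 6 places backward in the alphabet (wrapping around), then delete the last character.
On "ynaucs": the first step gives "shuowm", and the second then gives "shuow".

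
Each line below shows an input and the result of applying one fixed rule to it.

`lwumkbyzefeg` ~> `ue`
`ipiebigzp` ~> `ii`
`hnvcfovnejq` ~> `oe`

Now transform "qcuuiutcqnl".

uu

What's happening: keep one character in every 3, starting at position 3 (positions 3rd, 6th, 9th, ...), then keep only the vowels.
"qcuuiutcqnl" → "uuq" → "uu".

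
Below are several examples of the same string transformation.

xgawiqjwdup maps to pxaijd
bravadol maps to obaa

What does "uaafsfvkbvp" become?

puasvb

Rule — keep every other character starting from the first (positions 1st, 3rd, 5th, ...), then move the last character to the front.
Working it through for "uaafsfvkbvp": intermediate "uasvbp", final "puasvb".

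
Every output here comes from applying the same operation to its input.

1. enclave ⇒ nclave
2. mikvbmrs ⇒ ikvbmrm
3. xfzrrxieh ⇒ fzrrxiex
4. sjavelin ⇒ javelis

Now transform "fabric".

The rule is to delete the last character, then move the first character to the end.
For "fabric", step one produces "fabri"; step two turns that into "abrif".

abrif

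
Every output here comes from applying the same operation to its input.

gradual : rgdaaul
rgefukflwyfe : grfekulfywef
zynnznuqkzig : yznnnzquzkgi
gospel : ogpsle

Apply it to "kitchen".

ikctehn

The rule is to swap each adjacent pair of characters (1↔2, 3↔4, ...).
For "kitchen" the result is "ikctehn".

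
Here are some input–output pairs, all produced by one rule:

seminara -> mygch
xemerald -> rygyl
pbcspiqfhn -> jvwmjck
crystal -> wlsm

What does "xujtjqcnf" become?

rodndk

The rule is to delete the last 3 characters, then shift every letter 6 places backward in the alphabet (wrapping around).
On "xujtjqcnf" that produces "rodndk".
(Check on "seminara": → "semin" → "mygch" ✓)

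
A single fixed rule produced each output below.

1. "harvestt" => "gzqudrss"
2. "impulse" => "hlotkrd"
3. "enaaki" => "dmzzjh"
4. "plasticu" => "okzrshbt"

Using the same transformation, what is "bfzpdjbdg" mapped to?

aeyociacf

Rule — shift every letter 1 place backward in the alphabet (wrapping around).
Applying that to "bfzpdjbdg" gives "aeyociacf".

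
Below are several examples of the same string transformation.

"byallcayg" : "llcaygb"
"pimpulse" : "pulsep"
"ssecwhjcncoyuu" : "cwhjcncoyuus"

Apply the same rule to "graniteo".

Each output is the input with this applied: move the first character to the end, then delete the first 2 characters.
"graniteo" → "raniteog" → "niteog".

niteog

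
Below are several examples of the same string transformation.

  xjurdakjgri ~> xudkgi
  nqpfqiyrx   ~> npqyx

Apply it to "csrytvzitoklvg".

Looking at the pairs, the operation is to keep every other character starting from the first (positions 1st, 3rd, 5th, ...).
Applying that to "csrytvzitoklvg" gives "crtztkv".

crtztkv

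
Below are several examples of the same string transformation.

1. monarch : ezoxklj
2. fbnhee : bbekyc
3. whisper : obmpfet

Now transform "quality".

What's happening: reverse the string, then shift every letter 3 places backward in the alphabet (wrapping around).
On "quality": the first step gives "ytilauq", and the second then gives "vqfixrn".

vqfixrn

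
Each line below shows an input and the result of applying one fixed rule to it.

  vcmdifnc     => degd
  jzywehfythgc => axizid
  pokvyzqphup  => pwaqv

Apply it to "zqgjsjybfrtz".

rkkcsa

Rule — shift every letter 1 place forward in the alphabet (wrapping around), then keep every other character starting from the second (positions 2nd, 4th, 6th, ...).
Working it through for "zqgjsjybfrtz": intermediate "arhktkzcgsua", final "rkkcsa".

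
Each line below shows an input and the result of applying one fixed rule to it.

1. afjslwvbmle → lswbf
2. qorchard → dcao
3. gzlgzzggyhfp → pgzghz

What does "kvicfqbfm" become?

What's happening: keep every other character starting from the second (positions 2nd, 4th, 6th, ...), then swap the first and last characters.
On "kvicfqbfm" that produces "fcqv".

fcqv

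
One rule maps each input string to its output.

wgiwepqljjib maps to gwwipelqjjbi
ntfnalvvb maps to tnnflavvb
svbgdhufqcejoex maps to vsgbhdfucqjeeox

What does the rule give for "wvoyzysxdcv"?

vwyoyzxscdv

Each output is the input with this applied: swap each adjacent pair of characters (1↔2, 3↔4, ...).
On "wvoyzysxdcv" that produces "vwyoyzxscdv".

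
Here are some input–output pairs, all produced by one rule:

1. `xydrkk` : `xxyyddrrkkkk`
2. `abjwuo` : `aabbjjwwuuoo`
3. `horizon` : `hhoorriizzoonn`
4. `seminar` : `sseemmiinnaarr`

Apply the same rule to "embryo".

What's happening: double every character.
On "embryo" that produces "eemmbbrryyoo".

eemmbbrryyoo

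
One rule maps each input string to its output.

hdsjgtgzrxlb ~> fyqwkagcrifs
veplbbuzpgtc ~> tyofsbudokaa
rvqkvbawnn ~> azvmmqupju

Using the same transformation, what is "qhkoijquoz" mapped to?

iptnypgjnh

What's happening: swap the front and back halves of the string, then shift every letter 1 place backward in the alphabet (wrapping around).
Starting from "qhkoijquoz": after the first operation, "jquozqhkoi"; after the second, "iptnypgjnh".
(Check on "hdsjgtgzrxlb": → "gzrxlbhdsjgt" → "fyqwkagcrifs" ✓)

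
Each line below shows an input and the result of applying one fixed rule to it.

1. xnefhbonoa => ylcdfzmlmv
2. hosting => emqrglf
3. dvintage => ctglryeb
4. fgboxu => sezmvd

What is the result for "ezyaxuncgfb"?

What's happening: swap the first and last characters, then shift every letter 2 places backward in the alphabet (wrapping around).
Working it through for "ezyaxuncgfb": intermediate "bzyaxuncgfe", final "zxwyvslaedc".

zxwyvslaedc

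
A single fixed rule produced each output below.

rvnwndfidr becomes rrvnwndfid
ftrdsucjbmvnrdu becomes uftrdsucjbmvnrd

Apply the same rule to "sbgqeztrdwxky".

ysbgqeztrdwxk

In each case the input is transformed by: move the last character to the front.
On "sbgqeztrdwxky" that produces "ysbgqeztrdwxk".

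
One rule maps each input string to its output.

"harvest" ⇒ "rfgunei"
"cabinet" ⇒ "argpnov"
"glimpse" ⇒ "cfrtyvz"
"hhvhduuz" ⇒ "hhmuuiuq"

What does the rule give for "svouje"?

hwrfib

What's happening: move the last 3 characters to the front (rotate right by 3), then shift every letter 13 places forward in the alphabet (wrapping around) — i.e. ROT13.
Applying that to "svouje" gives "hwrfib".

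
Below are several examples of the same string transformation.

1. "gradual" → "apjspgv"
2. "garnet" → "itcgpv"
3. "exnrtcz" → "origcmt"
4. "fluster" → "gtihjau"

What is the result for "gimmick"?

Rule — reverse the string, then shift every letter 11 places backward in the alphabet (wrapping around).
"gimmick" → "zrxbbxv".

zrxbbxv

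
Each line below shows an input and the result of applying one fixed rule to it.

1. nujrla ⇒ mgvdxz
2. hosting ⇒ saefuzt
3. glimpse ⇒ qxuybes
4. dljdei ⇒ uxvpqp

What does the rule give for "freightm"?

The transformation: shift every letter 12 places forward in the alphabet (wrapping around), then swap the first and last characters.
Working it through for "freightm": intermediate "rdqustfy", final "ydqustfr".

ydqustfr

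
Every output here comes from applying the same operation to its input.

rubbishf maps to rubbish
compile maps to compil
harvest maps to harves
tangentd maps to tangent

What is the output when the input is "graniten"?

In each case the input is transformed by: delete the last character.
On "graniten" that produces "granite".

granite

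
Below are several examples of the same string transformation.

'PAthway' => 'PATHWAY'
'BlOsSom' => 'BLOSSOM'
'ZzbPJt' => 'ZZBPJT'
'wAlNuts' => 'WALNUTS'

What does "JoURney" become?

The transformation: convert every letter to uppercase.
On "JoURney" that produces "JOURNEY".

JOURNEY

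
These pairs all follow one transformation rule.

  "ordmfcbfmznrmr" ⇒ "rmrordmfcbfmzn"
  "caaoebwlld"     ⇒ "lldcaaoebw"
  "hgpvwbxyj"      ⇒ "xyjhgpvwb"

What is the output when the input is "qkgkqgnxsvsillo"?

The rule is to move the last 3 characters to the front (rotate right by 3).
So "qkgkqgnxsvsillo" becomes "lloqkgkqgnxsvsi".

lloqkgkqgnxsvsi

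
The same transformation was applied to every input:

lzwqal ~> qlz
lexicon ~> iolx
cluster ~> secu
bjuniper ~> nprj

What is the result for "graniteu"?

What's happening: move the first 3 characters to the end (rotate left by 3), then keep every other character starting from the first (positions 1st, 3rd, 5th, ...).
"graniteu" → "niteugra" → "ntur".

ntur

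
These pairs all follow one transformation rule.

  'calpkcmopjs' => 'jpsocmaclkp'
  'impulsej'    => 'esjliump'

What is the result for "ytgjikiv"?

ikviyjtg

The pattern: move the last 2 characters to the front (rotate right by 2), then take characters alternately from the front and the back (1st, last, 2nd, 2nd-last, ...).
On "ytgjikiv": the first step gives "ivytgjik", and the second then gives "ikviyjtg".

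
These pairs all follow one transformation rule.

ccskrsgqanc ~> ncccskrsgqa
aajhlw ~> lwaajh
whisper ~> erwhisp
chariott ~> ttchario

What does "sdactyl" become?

Looking at the pairs, the operation is to move the last 2 characters to the front (rotate right by 2).
So "sdactyl" becomes "ylsdact".

ylsdact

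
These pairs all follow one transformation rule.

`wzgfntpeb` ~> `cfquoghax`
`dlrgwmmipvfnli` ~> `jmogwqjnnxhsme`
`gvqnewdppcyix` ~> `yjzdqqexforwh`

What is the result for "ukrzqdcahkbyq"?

Each output is the input with this applied: reverse the string, then shift every letter 1 place forward in the alphabet (wrapping around).
So "ukrzqdcahkbyq" becomes "rzclibderaslv".

rzclibderaslv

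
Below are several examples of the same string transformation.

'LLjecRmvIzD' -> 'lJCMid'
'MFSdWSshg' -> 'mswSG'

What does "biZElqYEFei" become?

Looking at the pairs, the operation is to keep every other character starting from the first (positions 1st, 3rd, 5th, ...), then flip the case of every letter.
Applying both steps to "biZElqYEFei": "bZlYFi", then "BzLyfI".
(Check on "MFSdWSshg": → "MSWsg" → "mswSG" ✓)

BzLyfI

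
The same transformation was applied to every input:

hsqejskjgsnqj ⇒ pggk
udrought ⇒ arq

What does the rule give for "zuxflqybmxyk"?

Looking at the pairs, the operation is to shift every letter 3 places backward in the alphabet (wrapping around), then keep one character in every 3, starting at position 2 (positions 2nd, 5th, 8th, ...).
"zuxflqybmxyk" → "wrucinvyjuvh" → "riyv".

riyv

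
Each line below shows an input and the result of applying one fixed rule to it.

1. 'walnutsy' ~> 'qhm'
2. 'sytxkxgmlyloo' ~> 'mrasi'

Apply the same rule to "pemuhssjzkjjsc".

What's happening: keep one character in every 3, starting at position 1 (positions 1st, 4th, 7th, ...), then shift every letter 6 places backward in the alphabet (wrapping around).
For "pemuhssjzkjjsc", step one produces "pusks"; step two turns that into "jomem".

jomem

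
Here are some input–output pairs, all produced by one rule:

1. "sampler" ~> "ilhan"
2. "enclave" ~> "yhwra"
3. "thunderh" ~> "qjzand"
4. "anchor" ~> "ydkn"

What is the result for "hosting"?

The rule is to delete the first 2 characters, then shift every letter 4 places backward in the alphabet (wrapping around).
Doing the same to "hosting": "opejc".

opejc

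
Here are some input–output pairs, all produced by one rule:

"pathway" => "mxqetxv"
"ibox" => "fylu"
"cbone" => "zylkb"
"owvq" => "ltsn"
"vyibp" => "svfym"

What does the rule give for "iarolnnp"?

fxolikkm

Each output is the input with this applied: shift every letter 3 places backward in the alphabet (wrapping around).
Applying that to "iarolnnp" gives "fxolikkm".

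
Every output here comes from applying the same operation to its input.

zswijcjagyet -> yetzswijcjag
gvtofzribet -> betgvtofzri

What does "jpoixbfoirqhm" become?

qhmjpoixbfoir

The rule is to move the last 3 characters to the front (rotate right by 3).
Doing the same to "jpoixbfoirqhm": "qhmjpoixbfoir".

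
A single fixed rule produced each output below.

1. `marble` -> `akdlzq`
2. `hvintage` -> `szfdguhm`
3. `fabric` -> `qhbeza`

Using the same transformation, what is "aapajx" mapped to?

ziwzzo

In each case the input is transformed by: shift every letter 1 place backward in the alphabet (wrapping around), then swap the front and back halves of the string.
Applying both steps to "aapajx": "zzoziw", then "ziwzzo".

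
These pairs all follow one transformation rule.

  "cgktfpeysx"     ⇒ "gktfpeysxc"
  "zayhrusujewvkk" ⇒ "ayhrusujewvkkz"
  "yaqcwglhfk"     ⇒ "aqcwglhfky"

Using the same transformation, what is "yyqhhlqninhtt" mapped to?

In each case the input is transformed by: move the first character to the end.
"yyqhhlqninhtt" → "yqhhlqninhtty".

yqhhlqninhtty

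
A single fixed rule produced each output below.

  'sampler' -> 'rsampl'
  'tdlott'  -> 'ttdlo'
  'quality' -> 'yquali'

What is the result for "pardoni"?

ipardo

The pattern: move the last character to the front, then delete the last character.
On "pardoni" that produces "ipardo".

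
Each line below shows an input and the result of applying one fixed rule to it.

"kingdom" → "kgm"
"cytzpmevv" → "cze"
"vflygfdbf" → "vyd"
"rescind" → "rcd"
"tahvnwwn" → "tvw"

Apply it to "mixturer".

mte

In each case the input is transformed by: keep one character in every 3, starting at position 1 (positions 1st, 4th, 7th, ...).
"mixturer" → "mte".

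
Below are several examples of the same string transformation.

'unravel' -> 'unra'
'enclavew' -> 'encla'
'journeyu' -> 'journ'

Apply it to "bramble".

What's happening: delete the last 3 characters.
Doing the same to "bramble": "bram".

bram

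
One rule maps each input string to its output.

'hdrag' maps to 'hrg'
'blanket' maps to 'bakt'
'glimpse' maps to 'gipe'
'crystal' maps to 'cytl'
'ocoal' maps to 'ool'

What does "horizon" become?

Looking at the pairs, the operation is to keep every other character starting from the first (positions 1st, 3rd, 5th, ...).
"horizon" → "hrzn".

hrzn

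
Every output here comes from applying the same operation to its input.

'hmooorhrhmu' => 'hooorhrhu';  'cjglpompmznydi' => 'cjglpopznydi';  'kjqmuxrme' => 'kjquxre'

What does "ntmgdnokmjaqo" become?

The rule is to remove every "m".
On "ntmgdnokmjaqo" that produces "ntgdnokjaqo".

ntgdnokjaqo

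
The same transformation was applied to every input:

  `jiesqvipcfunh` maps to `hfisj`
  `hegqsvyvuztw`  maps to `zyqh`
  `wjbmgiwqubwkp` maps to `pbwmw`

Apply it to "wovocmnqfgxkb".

Looking at the pairs, the operation is to keep one character in every 3, starting at position 1 (positions 1st, 4th, 7th, ...), then reverse the string.
On "wovocmnqfgxkb": the first step gives "wongb", and the second then gives "bgnow".

bgnow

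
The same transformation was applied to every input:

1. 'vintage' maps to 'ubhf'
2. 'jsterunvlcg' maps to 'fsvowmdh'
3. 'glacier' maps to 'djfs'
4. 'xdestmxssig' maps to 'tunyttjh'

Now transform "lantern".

ufso

What's happening: delete the first 3 characters, then shift every letter 1 place forward in the alphabet (wrapping around).
Working it through for "lantern": intermediate "tern", final "ufso".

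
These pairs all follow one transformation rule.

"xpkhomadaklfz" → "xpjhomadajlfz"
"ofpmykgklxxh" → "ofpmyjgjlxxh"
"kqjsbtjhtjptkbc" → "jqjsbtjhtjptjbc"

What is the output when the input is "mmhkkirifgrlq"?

Each output is the input with this applied: replace every "k" with "j".
"mmhkkirifgrlq" → "mmhjjirifgrlq".

mmhjjirifgrlq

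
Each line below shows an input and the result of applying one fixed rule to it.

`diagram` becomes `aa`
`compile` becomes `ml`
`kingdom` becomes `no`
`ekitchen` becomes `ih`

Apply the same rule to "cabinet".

The pattern: keep one character in every 3, starting at position 3 (positions 3rd, 6th, 9th, ...).
"cabinet" → "be".

be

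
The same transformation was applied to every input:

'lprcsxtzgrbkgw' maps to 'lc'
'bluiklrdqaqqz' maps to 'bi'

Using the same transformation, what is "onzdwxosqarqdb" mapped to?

The pattern: keep one character in every 3, starting at position 1 (positions 1st, 4th, 7th, ...), then delete the last 3 characters.
"onzdwxosqarqdb" → "odoad" → "od".

od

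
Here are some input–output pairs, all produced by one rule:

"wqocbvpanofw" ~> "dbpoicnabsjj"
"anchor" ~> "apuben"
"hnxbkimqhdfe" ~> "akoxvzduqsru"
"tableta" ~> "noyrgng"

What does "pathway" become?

Looking at the pairs, the operation is to move the first character to the end, then shift every letter 13 places forward in the alphabet (wrapping around) — i.e. ROT13.
Working it through for "pathway": intermediate "athwayp", final "ngujnlc".

ngujnlc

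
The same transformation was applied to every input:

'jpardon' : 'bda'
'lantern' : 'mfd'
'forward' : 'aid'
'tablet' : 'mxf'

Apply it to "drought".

dgt

The transformation: shift every letter 12 places forward in the alphabet (wrapping around), then keep every other character starting from the second (positions 2nd, 4th, 6th, ...).
Starting from "drought": after the first operation, "pdagstf"; after the second, "dgt".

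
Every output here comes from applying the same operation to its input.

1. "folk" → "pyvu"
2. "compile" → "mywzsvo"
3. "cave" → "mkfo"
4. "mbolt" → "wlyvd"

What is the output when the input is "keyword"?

uoigybn

The pattern: shift every letter 10 places forward in the alphabet (wrapping around).
"keyword" → "uoigybn".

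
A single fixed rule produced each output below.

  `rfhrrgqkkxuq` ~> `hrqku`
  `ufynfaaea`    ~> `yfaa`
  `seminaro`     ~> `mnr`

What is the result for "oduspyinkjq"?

In each case the input is transformed by: delete the first 2 characters, then keep every other character starting from the first (positions 1st, 3rd, 5th, ...).
So "oduspyinkjq" becomes "upikq".

upikq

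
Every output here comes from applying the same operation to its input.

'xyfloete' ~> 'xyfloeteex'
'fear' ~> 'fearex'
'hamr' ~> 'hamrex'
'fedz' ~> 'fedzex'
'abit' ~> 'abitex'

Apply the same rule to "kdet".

Rule — append "ex".
Doing the same to "kdet": "kdetex".

kdetex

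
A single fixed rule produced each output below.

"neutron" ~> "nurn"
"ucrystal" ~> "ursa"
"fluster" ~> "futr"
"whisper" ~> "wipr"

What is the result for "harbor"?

What's happening: keep every other character starting from the first (positions 1st, 3rd, 5th, ...).
Applying that to "harbor" gives "hro".

hro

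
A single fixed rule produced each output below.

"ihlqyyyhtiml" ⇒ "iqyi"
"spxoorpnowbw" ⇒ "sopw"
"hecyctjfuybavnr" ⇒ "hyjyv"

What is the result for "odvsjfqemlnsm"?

In each case the input is transformed by: keep one character in every 3, starting at position 1 (positions 1st, 4th, 7th, ...).
Applying that to "odvsjfqemlnsm" gives "osqlm".

osqlm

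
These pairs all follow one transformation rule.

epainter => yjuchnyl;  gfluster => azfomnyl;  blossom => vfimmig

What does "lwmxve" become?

Looking at the pairs, the operation is to shift every letter 6 places backward in the alphabet (wrapping around).
Doing the same to "lwmxve": "fqgrpy".

fqgrpy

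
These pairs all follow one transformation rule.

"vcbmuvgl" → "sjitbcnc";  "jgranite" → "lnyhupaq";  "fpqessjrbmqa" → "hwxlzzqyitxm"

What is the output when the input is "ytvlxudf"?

Rule — swap the first and last characters, then shift every letter 7 places forward in the alphabet (wrapping around).
"ytvlxudf" → "ftvlxudy" → "macsebkf".

macsebkf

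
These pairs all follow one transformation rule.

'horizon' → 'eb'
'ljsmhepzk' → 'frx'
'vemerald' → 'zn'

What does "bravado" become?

Looking at the pairs, the operation is to keep one character in every 3, starting at position 3 (positions 3rd, 6th, 9th, ...), then shift every letter 13 places forward in the alphabet (wrapping around) — i.e. ROT13.
Starting from "bravado": after the first operation, "ad"; after the second, "nq".

nq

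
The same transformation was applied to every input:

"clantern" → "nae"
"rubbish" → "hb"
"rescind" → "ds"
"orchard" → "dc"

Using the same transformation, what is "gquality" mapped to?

The pattern: move the last 2 characters to the front (rotate right by 2), then keep one character in every 3, starting at position 2 (positions 2nd, 5th, 8th, ...).
Starting from "gquality": after the first operation, "tygquali"; after the second, "yui".
(Check on "rescind": → "ndresci" → "ds" ✓)

yui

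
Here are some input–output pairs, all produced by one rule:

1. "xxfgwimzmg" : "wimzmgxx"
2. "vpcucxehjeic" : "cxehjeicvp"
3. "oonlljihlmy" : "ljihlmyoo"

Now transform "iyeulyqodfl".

Rule — move the first 2 characters to the end (rotate left by 2), then delete the first 2 characters.
Working it through for "iyeulyqodfl": intermediate "eulyqodfliy", final "lyqodfliy".

lyqodfliy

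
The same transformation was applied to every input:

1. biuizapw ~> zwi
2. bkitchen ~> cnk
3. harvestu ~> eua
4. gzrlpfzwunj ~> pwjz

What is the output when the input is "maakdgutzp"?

dta

The transformation: keep one character in every 3, starting at position 2 (positions 2nd, 5th, 8th, ...), then move the first character to the end.
Applying both steps to "maakdgutzp": "adt", then "dta".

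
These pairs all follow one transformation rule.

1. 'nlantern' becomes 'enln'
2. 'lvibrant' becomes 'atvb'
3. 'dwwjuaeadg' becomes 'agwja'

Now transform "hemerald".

adee

Rule — keep every other character starting from the second (positions 2nd, 4th, 6th, ...), then move the last 2 characters to the front (rotate right by 2).
Working it through for "hemerald": intermediate "eead", final "adee".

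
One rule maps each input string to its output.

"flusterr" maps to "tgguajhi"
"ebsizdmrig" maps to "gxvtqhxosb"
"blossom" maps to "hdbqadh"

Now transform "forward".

The rule is to shift every letter 11 places backward in the alphabet (wrapping around), then move the last 3 characters to the front (rotate right by 3).
Applying that to "forward" gives "pgsudgl".

pgsudgl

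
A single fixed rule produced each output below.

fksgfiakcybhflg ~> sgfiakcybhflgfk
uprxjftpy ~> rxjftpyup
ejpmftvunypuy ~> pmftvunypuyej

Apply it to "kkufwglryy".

Rule — move the first 2 characters to the end (rotate left by 2).
So "kkufwglryy" becomes "ufwglryykk".

ufwglryykk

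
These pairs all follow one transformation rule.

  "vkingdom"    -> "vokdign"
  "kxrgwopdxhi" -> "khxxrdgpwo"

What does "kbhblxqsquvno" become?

Rule — delete the last character, then take characters alternately from the front and the back (1st, last, 2nd, 2nd-last, ...).
"kbhblxqsquvno" → "knbvhubqlsxq".

knbvhubqlsxq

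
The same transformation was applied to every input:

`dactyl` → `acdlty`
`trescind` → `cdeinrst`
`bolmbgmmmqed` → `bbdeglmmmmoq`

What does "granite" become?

Rule — sort the characters into alphabetical order.
Applying that to "granite" gives "aeginrt".

aeginrt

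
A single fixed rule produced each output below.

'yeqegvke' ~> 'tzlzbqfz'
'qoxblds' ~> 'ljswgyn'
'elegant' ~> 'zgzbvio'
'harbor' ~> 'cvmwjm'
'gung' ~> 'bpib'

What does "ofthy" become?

The rule is to shift every letter 5 places backward in the alphabet (wrapping around).
Doing the same to "ofthy": "jaoct".

jaoct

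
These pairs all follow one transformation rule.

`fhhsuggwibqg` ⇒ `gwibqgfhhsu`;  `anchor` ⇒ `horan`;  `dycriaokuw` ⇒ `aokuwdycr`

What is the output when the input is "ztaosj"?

osjzt

Rule — swap the front and back halves of the string, then delete the last character.
On "ztaosj" that produces "osjzt".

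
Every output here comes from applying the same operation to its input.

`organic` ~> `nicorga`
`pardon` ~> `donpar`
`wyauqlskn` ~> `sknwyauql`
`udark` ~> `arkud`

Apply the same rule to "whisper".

Looking at the pairs, the operation is to move the last 3 characters to the front (rotate right by 3).
On "whisper" that produces "perwhis".

perwhis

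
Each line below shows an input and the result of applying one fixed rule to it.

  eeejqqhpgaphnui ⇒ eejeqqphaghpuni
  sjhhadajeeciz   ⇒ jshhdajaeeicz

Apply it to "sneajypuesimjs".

nsaeyjupsemisj

Rule — swap each adjacent pair of characters (1↔2, 3↔4, ...).
On "sneajypuesimjs" that produces "nsaeyjupsemisj".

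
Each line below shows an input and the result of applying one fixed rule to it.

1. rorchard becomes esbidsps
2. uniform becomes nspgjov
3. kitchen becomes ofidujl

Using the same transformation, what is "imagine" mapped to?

fojhbnj

In each case the input is transformed by: reverse the string, then shift every letter 1 place forward in the alphabet (wrapping around).
Working it through for "imagine": intermediate "enigami", final "fojhbnj".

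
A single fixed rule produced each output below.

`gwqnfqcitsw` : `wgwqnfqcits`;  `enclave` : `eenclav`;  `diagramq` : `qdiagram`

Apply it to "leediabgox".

xleediabgo

The pattern: move the last character to the front.
Applying that to "leediabgox" gives "xleediabgo".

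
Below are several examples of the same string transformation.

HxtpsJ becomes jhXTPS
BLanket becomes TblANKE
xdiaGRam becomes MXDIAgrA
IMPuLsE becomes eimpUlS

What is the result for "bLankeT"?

tBlANKE

The pattern: flip the case of every letter, then move the last character to the front.
Applying both steps to "bLankeT": "BlANKEt", then "tBlANKE".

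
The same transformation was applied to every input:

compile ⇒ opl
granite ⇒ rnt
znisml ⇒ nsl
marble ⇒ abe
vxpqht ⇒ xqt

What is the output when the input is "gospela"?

opl

Each output is the input with this applied: keep every other character starting from the second (positions 2nd, 4th, 6th, ...).
"gospela" → "opl".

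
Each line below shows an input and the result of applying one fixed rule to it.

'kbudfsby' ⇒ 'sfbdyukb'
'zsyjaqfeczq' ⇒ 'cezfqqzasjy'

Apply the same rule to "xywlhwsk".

Rule — move the last 3 characters to the front (rotate right by 3), then take characters alternately from the front and the back (1st, last, 2nd, 2nd-last, ...).
Applying both steps to "xywlhwsk": "wskxywlh", then "whslkwxy".

whslkwxy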